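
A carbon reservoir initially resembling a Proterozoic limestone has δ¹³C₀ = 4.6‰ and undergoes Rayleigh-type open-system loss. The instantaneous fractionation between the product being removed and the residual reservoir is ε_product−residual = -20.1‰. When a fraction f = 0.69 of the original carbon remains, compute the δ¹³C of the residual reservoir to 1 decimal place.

Rayleigh residual: δ_res = (δ₀ + 1000)·f^(α−1) − 1000
α = ε/1000 + 1 = 0.97990, so α − 1 = -0.02010
f^(α−1) = 0.69^(-0.02010) = 1.007486
δ_res = (4.6 + 1000) × 1.007486 − 1000 = 1012.121 − 1000 = 12.12‰

12.1‰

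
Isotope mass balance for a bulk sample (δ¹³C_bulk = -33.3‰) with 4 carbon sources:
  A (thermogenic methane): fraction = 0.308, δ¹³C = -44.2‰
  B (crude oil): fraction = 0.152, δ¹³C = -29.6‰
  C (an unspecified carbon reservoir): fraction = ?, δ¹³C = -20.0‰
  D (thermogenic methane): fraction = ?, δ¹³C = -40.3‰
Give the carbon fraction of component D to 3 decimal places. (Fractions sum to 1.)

Let f_D and f_C be the unknown fractions; fractions sum to 1 so f_D + f_C = 0.540.
Mass balance: Σ fᵢ·δᵢ = δ_bulk ⇒ f_D·(-40.3) + f_C·(-20.0) = -33.3 − (-18.113) = -15.187
Substitute f_C = 0.540 − f_D:
f_D·(-40.3 − -20.0) = -15.187 − 0.540×(-20.0) = -4.387
f_D = -4.387 / -20.3 = 0.2161

0.216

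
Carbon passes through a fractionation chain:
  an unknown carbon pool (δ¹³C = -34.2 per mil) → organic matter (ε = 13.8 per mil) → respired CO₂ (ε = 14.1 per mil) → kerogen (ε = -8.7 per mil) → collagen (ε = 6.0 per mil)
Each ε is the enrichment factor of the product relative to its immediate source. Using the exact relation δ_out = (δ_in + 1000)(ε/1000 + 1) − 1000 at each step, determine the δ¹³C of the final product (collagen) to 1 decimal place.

step 1: δ = (-34.20 + 1000)·(13.8/1000 + 1) − 1000 = -20.87 per mil
step 2: δ = (-20.87 + 1000)·(14.1/1000 + 1) − 1000 = -7.07 per mil
step 3: δ = (-7.07 + 1000)·(-8.7/1000 + 1) − 1000 = -15.70 per mil
step 4: δ = (-15.70 + 1000)·(6.0/1000 + 1) − 1000 = -9.80 per mil

-9.8 per mil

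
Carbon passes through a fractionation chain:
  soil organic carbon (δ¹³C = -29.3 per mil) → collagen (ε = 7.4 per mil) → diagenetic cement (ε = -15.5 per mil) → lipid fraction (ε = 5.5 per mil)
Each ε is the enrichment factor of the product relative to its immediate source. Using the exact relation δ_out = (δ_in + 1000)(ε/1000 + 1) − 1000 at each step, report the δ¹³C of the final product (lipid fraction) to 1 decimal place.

-32.0 per mil

step 1: δ = (-29.30 + 1000)·(7.4/1000 + 1) − 1000 = -22.12 per mil
step 2: δ = (-22.12 + 1000)·(-15.5/1000 + 1) − 1000 = -37.27 per mil
step 3: δ = (-37.27 + 1000)·(5.5/1000 + 1) − 1000 = -31.98 per mil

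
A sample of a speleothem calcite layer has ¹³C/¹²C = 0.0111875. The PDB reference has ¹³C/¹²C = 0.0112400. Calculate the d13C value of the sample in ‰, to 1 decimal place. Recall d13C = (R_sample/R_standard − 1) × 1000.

d13C = (R_sample / R_standard − 1) × 1000
R_sample / R_standard = 0.0111875 / 0.0112400 = 0.995329
d13C = (0.995329 − 1) × 1000 = -4.67‰

-4.7‰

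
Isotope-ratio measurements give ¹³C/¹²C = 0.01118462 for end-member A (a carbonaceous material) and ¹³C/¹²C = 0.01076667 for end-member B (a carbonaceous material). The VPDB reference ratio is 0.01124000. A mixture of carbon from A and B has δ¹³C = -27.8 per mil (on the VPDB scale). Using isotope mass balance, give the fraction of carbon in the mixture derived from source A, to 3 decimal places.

δ_A = (0.01118462/0.01124000 − 1)×1000 = (0.995073 − 1)×1000 = -4.927 per mil
δ_B = (0.01076667/0.01124000 − 1)×1000 = (0.957889 − 1)×1000 = -42.111 per mil
f_A = (δ_mix − δ_B)/(δ_A − δ_B) = (-27.8 − (-42.111))/(-4.927 − (-42.111))
f_A = 14.311 / 37.184 = 0.3849

0.385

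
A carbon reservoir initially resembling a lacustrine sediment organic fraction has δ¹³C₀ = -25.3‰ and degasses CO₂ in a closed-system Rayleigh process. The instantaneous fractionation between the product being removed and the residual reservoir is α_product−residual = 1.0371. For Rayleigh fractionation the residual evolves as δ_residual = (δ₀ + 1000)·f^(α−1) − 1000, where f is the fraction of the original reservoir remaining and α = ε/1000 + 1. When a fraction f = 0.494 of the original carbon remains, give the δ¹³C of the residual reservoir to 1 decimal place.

-50.5‰

Rayleigh residual: δ_res = (δ₀ + 1000)·f^(α−1) − 1000
α − 1 = 0.03710
f^(α−1) = 0.494^(0.03710) = 0.974176
δ_res = (-25.3 + 1000) × 0.974176 − 1000 = 949.529 − 1000 = -50.47‰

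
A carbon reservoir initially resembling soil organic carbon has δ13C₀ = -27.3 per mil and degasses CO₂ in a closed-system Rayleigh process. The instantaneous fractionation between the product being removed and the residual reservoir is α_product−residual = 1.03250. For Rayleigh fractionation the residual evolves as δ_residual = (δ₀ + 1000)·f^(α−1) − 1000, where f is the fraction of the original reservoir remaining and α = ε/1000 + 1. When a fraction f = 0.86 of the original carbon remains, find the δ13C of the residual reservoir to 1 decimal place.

-32.1 per mil

Rayleigh residual: δ_res = (δ₀ + 1000)·f^(α−1) − 1000
α − 1 = 0.03250
f^(α−1) = 0.86^(0.03250) = 0.995110
δ_res = (-27.3 + 1000) × 0.995110 − 1000 = 967.944 − 1000 = -32.06 per mil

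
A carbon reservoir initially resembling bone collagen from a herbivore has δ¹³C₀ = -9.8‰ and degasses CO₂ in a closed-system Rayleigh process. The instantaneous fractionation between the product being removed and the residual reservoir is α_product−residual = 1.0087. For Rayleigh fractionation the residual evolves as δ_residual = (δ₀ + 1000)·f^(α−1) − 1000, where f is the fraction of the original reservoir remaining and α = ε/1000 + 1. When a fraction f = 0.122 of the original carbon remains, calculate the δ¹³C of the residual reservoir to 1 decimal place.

Rayleigh residual: δ_res = (δ₀ + 1000)·f^(α−1) − 1000
α − 1 = 0.00870
f^(α−1) = 0.122^(0.00870) = 0.981864
δ_res = (-9.8 + 1000) × 0.981864 − 1000 = 972.242 − 1000 = -27.76‰

-27.8‰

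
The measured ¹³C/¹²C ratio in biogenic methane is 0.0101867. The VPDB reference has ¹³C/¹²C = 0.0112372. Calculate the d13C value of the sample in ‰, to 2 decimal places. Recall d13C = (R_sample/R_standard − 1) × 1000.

d13C = (R_sample / R_standard − 1) × 1000
R_sample / R_standard = 0.0101867 / 0.0112372 = 0.906516
d13C = (0.906516 − 1) × 1000 = -93.484‰

-93.48‰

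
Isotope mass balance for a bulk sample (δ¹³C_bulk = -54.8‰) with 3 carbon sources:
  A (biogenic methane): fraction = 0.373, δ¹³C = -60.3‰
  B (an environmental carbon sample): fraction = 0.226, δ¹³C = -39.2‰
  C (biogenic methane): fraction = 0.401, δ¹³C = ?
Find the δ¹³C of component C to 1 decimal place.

Isotope mass balance: δ_bulk = Σ fᵢ·δᵢ.
-54.8 = 0.373×(-60.3) + 0.226×(-39.2) + 0.401×δ_C
0.401·δ_C = -54.8 − (-31.351) = -23.449
δ_C = -23.449 / 0.401 = -58.48‰

-58.5‰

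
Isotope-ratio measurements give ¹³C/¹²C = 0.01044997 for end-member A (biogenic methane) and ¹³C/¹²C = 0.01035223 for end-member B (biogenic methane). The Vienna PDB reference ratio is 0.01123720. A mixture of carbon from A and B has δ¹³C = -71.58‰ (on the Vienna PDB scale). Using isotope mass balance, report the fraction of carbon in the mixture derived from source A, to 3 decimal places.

δ_A = (0.01044997/0.01123720 − 1)×1000 = (0.929944 − 1)×1000 = -70.056‰
δ_B = (0.01035223/0.01123720 − 1)×1000 = (0.921246 − 1)×1000 = -78.754‰
f_A = (δ_mix − δ_B)/(δ_A − δ_B) = (-71.58 − (-78.754))/(-70.056 − (-78.754))
f_A = 7.174 / 8.698 = 0.8248

0.825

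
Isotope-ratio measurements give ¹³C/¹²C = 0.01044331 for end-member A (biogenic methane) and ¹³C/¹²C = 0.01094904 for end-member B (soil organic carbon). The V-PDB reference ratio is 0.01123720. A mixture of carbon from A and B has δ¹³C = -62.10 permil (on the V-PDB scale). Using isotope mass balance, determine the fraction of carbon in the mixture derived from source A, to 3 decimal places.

δ_A = (0.01044331/0.01123720 − 1)×1000 = (0.929352 − 1)×1000 = -70.648 permil
δ_B = (0.01094904/0.01123720 − 1)×1000 = (0.974357 − 1)×1000 = -25.643 permil
f_A = (δ_mix − δ_B)/(δ_A − δ_B) = (-62.10 − (-25.643))/(-70.648 − (-25.643))
f_A = -36.457 / -45.005 = 0.8101

0.810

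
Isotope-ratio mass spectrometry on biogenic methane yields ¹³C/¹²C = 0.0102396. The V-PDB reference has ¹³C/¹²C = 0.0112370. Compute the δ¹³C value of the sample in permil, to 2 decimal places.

δ¹³C = (R_sample / R_standard − 1) × 1000
R_sample / R_standard = 0.0102396 / 0.0112370 = 0.911240
δ¹³C = (0.911240 − 1) × 1000 = -88.760 permil

-88.76 permil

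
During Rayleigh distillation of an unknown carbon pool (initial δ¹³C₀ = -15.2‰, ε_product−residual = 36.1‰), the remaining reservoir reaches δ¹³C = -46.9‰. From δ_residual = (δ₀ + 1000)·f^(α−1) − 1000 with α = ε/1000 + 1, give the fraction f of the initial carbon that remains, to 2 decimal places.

α − 1 = ε/1000 = 0.0361
(δ_res + 1000)/(δ₀ + 1000) = (-46.9 + 1000)/(-15.2 + 1000) = 953.1/984.8 = 0.967811
f = 0.967811^(1/0.0361) = exp(ln(0.967811)/0.0361) = exp(-0.03272/0.0361)
f = exp(-0.9063) = 0.4040

0.40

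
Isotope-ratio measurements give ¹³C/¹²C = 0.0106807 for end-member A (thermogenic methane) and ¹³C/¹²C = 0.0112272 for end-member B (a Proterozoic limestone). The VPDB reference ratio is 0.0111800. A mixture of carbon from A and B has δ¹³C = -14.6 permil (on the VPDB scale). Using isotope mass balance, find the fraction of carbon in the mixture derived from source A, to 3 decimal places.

0.385

δ_A = (0.0106807/0.0111800 − 1)×1000 = (0.955340 − 1)×1000 = -44.660 permil
δ_B = (0.0112272/0.0111800 − 1)×1000 = (1.004222 − 1)×1000 = 4.222 permil
f_A = (δ_mix − δ_B)/(δ_A − δ_B) = (-14.6 − (4.222))/(-44.660 − (4.222))
f_A = -18.822 / -48.882 = 0.3850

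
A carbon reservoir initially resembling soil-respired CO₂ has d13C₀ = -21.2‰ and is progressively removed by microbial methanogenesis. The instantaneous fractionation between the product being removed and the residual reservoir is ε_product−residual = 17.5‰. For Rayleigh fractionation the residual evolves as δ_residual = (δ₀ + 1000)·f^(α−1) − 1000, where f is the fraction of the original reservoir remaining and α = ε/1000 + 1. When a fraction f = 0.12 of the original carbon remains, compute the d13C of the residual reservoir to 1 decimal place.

-56.9‰

Rayleigh residual: δ_res = (δ₀ + 1000)·f^(α−1) − 1000
α = ε/1000 + 1 = 1.01750, so α − 1 = 0.01750
f^(α−1) = 0.12^(0.01750) = 0.963575
δ_res = (-21.2 + 1000) × 0.963575 − 1000 = 943.148 − 1000 = -56.85‰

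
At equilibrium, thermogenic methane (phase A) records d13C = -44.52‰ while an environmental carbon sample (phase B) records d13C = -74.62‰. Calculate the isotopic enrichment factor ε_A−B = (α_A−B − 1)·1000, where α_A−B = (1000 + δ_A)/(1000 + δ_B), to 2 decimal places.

α_A−B = (1000 + -44.52) / (1000 + -74.62) = 955.48 / 925.38 = 1.032527
ε_A−B = (1.032527 − 1) × 1000 = 32.527‰
(The approximation ε ≈ δ_A − δ_B would give 30.10‰.)

32.53‰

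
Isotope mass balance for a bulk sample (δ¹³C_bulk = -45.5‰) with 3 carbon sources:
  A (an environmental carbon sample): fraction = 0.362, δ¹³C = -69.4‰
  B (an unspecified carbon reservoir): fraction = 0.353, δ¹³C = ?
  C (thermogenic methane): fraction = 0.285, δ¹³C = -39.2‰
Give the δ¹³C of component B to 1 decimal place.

Isotope mass balance: δ_bulk = Σ fᵢ·δᵢ.
-45.5 = 0.362×(-69.4) + 0.353×δ_B + 0.285×(-39.2)
0.353·δ_B = -45.5 − (-36.295) = -9.205
δ_B = -9.205 / 0.353 = -26.08‰

-26.1‰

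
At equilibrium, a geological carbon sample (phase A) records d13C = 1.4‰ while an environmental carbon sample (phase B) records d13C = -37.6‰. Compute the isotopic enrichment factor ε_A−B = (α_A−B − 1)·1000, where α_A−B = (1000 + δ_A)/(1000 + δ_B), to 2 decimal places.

40.52‰

α_A−B = (1000 + 1.4) / (1000 + -37.6) = 1001.4 / 962.4 = 1.040524
ε_A−B = (1.040524 − 1) × 1000 = 40.524‰
(The approximation ε ≈ δ_A − δ_B would give 39.0‰.)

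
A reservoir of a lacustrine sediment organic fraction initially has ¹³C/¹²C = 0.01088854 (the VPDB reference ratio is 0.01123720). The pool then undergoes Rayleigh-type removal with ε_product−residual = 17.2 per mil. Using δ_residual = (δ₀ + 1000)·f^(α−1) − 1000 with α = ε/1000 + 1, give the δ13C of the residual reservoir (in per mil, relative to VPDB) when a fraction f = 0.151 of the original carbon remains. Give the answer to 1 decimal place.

δ₀ = (0.01088854/0.01123720 − 1)×1000 = (0.968973 − 1)×1000 = -31.027 per mil
α − 1 = ε/1000 = 0.0172
f^(α−1) = 0.151^(0.0172) = 0.968007
δ_res = (-31.027 + 1000) × 0.968007 − 1000 = 937.972 − 1000 = -62.03 per mil

-62.0 per mil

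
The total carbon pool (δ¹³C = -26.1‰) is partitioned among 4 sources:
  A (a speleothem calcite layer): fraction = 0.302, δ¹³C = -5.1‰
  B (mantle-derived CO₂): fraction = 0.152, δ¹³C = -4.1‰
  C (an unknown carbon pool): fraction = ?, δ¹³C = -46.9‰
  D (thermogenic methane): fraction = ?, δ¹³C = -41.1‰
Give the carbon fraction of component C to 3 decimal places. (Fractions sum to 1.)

0.258

Let f_C and f_D be the unknown fractions; fractions sum to 1 so f_C + f_D = 0.546.
Mass balance: Σ fᵢ·δᵢ = δ_bulk ⇒ f_C·(-46.9) + f_D·(-41.1) = -26.1 − (-2.163) = -23.937
Substitute f_D = 0.546 − f_C:
f_C·(-46.9 − -41.1) = -23.937 − 0.546×(-41.1) = -1.496
f_C = -1.496 / -5.8 = 0.2579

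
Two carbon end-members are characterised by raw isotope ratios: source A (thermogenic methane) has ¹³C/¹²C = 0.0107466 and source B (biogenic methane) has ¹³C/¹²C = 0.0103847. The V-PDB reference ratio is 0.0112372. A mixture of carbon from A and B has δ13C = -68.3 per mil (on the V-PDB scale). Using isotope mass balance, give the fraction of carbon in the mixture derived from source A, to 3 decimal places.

0.235

δ_A = (0.0107466/0.0112372 − 1)×1000 = (0.956341 − 1)×1000 = -43.659 per mil
δ_B = (0.0103847/0.0112372 − 1)×1000 = (0.924136 − 1)×1000 = -75.864 per mil
f_A = (δ_mix − δ_B)/(δ_A − δ_B) = (-68.3 − (-75.864))/(-43.659 − (-75.864))
f_A = 7.564 / 32.206 = 0.2349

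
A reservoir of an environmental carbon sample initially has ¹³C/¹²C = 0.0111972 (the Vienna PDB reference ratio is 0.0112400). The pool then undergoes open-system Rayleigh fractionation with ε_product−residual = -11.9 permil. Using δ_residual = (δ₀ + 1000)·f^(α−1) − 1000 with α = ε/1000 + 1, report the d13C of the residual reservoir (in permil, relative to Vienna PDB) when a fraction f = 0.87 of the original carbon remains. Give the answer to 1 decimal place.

δ₀ = (0.0111972/0.0112400 − 1)×1000 = (0.996192 − 1)×1000 = -3.808 permil
α − 1 = ε/1000 = -0.0119
f^(α−1) = 0.87^(-0.0119) = 1.001659
δ_res = (-3.808 + 1000) × 1.001659 − 1000 = 997.844 − 1000 = -2.16 permil

-2.2 permil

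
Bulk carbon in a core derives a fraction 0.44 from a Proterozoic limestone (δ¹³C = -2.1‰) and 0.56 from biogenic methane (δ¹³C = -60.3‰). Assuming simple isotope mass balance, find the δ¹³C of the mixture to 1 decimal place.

-34.7‰

δ_mix = f_A·δ_A + f_B·δ_B
δ_mix = 0.44 × (-2.1) + 0.56 × (-60.3)
δ_mix = -0.92 + -33.77 = -34.69‰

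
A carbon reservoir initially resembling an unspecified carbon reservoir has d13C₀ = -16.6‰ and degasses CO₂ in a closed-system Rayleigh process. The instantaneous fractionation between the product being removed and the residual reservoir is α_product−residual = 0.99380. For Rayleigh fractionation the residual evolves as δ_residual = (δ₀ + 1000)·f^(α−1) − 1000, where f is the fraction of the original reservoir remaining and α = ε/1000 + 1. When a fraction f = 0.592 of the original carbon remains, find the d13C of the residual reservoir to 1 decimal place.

Rayleigh residual: δ_res = (δ₀ + 1000)·f^(α−1) − 1000
α − 1 = -0.00620
f^(α−1) = 0.592^(-0.00620) = 1.003256
δ_res = (-16.6 + 1000) × 1.003256 − 1000 = 986.602 − 1000 = -13.40‰

-13.4‰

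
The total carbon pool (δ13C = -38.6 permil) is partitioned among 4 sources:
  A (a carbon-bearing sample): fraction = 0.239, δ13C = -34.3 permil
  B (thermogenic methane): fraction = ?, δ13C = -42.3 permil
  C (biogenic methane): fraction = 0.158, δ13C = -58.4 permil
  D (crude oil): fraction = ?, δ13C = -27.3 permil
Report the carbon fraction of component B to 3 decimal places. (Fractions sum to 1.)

0.314

Let f_B and f_D be the unknown fractions; fractions sum to 1 so f_B + f_D = 0.603.
Mass balance: Σ fᵢ·δᵢ = δ_bulk ⇒ f_B·(-42.3) + f_D·(-27.3) = -38.6 − (-17.425) = -21.175
Substitute f_D = 0.603 − f_B:
f_B·(-42.3 − -27.3) = -21.175 − 0.603×(-27.3) = -4.713
f_B = -4.713 / -15.0 = 0.3142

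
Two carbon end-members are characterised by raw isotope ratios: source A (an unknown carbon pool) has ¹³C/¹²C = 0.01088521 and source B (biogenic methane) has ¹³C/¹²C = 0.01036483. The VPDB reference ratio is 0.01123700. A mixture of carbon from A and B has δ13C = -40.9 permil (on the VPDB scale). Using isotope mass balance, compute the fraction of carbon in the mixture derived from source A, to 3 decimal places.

δ_A = (0.01088521/0.01123700 − 1)×1000 = (0.968694 − 1)×1000 = -31.306 permil
δ_B = (0.01036483/0.01123700 − 1)×1000 = (0.922384 − 1)×1000 = -77.616 permil
f_A = (δ_mix − δ_B)/(δ_A − δ_B) = (-40.9 − (-77.616))/(-31.306 − (-77.616))
f_A = 36.716 / 46.310 = 0.7928

0.793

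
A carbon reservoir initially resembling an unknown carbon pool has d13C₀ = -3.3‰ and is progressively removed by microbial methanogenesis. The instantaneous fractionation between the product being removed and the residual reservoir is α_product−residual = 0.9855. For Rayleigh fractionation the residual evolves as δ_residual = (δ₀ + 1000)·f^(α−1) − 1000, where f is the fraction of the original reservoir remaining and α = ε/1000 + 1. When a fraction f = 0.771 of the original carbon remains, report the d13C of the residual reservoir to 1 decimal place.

Rayleigh residual: δ_res = (δ₀ + 1000)·f^(α−1) − 1000
α − 1 = -0.01450
f^(α−1) = 0.771^(-0.01450) = 1.003778
δ_res = (-3.3 + 1000) × 1.003778 − 1000 = 1000.466 − 1000 = 0.47‰

0.5‰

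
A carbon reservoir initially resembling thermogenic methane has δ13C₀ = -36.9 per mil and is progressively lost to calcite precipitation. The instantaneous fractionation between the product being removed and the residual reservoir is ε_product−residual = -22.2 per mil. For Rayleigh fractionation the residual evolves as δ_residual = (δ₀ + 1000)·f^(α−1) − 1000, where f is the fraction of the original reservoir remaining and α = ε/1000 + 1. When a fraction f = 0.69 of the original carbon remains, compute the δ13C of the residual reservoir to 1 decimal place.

-28.9 per mil

Rayleigh residual: δ_res = (δ₀ + 1000)·f^(α−1) − 1000
α = ε/1000 + 1 = 0.97780, so α − 1 = -0.02220
f^(α−1) = 0.69^(-0.02220) = 1.008272
δ_res = (-36.9 + 1000) × 1.008272 − 1000 = 971.066 − 1000 = -28.93 per mil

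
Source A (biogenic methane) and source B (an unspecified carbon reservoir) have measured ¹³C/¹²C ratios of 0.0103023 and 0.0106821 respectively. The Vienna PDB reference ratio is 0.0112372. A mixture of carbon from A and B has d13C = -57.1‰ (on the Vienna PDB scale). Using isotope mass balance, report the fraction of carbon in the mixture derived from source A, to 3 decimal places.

0.228

δ_A = (0.0103023/0.0112372 − 1)×1000 = (0.916803 − 1)×1000 = -83.197‰
δ_B = (0.0106821/0.0112372 − 1)×1000 = (0.950602 − 1)×1000 = -49.398‰
f_A = (δ_mix − δ_B)/(δ_A − δ_B) = (-57.1 − (-49.398))/(-83.197 − (-49.398))
f_A = -7.702 / -33.798 = 0.2279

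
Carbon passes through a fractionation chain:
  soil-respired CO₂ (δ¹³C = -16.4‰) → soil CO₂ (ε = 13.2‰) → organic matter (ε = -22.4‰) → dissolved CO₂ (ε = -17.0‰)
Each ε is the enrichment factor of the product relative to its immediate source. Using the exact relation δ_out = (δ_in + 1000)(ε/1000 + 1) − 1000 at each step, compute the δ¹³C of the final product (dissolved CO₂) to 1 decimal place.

-42.3‰

step 1: δ = (-16.40 + 1000)·(13.2/1000 + 1) − 1000 = -3.42‰
step 2: δ = (-3.42 + 1000)·(-22.4/1000 + 1) − 1000 = -25.74‰
step 3: δ = (-25.74 + 1000)·(-17.0/1000 + 1) − 1000 = -42.30‰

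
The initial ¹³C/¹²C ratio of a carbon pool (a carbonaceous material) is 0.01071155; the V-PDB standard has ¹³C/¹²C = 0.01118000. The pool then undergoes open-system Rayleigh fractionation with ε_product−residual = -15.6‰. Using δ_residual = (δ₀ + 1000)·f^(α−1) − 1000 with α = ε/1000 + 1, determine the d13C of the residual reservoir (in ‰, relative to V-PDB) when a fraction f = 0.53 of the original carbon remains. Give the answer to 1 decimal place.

-32.4‰

δ₀ = (0.01071155/0.01118000 − 1)×1000 = (0.958099 − 1)×1000 = -41.901‰
α − 1 = ε/1000 = -0.0156
f^(α−1) = 0.53^(-0.0156) = 1.009953
δ_res = (-41.901 + 1000) × 1.009953 − 1000 = 967.636 − 1000 = -32.36‰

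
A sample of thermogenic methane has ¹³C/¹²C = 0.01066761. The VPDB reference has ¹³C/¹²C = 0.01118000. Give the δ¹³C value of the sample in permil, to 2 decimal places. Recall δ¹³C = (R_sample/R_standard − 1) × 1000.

-45.83 permil

δ¹³C = (R_sample / R_standard − 1) × 1000
R_sample / R_standard = 0.01066761 / 0.01118000 = 0.954169
δ¹³C = (0.954169 − 1) × 1000 = -45.831 permil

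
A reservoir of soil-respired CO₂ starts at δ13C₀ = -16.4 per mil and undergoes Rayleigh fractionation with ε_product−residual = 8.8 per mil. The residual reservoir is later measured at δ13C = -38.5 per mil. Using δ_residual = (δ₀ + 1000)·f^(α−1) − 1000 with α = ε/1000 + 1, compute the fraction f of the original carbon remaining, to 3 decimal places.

0.076

α − 1 = ε/1000 = 0.0088
(δ_res + 1000)/(δ₀ + 1000) = (-38.5 + 1000)/(-16.4 + 1000) = 961.5/983.6 = 0.977532
f = 0.977532^(1/0.0088) = exp(ln(0.977532)/0.0088) = exp(-0.02272/0.0088)
f = exp(-2.5824) = 0.0756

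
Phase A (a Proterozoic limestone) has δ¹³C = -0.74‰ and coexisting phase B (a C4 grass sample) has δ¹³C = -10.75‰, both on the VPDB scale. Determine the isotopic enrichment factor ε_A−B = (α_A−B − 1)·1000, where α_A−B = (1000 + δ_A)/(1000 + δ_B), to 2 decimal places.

10.12‰

α_A−B = (1000 + -0.74) / (1000 + -10.75) = 999.26 / 989.25 = 1.010119
ε_A−B = (1.010119 − 1) × 1000 = 10.119‰
(The approximation ε ≈ δ_A − δ_B would give 10.01‰.)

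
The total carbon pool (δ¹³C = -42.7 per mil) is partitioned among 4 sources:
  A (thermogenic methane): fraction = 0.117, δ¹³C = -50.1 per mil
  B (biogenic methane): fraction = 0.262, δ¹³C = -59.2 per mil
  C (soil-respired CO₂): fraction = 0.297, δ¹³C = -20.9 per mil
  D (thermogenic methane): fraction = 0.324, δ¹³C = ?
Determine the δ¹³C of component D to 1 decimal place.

-46.7 per mil

Isotope mass balance: δ_bulk = Σ fᵢ·δᵢ.
-42.7 = 0.117×(-50.1) + 0.262×(-59.2) + 0.297×(-20.9) + 0.324×δ_D
0.324·δ_D = -42.7 − (-27.579) = -15.121
δ_D = -15.121 / 0.324 = -46.67 per mil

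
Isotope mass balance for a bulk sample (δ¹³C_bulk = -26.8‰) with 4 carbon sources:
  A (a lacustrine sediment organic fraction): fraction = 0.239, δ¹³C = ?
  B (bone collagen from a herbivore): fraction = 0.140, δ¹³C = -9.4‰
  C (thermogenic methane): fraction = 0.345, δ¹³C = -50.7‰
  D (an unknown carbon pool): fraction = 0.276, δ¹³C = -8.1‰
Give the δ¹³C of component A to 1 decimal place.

Isotope mass balance: δ_bulk = Σ fᵢ·δᵢ.
-26.8 = 0.239×δ_A + 0.140×(-9.4) + 0.345×(-50.7) + 0.276×(-8.1)
0.239·δ_A = -26.8 − (-21.043) = -5.757
δ_A = -5.757 / 0.239 = -24.09‰

-24.1‰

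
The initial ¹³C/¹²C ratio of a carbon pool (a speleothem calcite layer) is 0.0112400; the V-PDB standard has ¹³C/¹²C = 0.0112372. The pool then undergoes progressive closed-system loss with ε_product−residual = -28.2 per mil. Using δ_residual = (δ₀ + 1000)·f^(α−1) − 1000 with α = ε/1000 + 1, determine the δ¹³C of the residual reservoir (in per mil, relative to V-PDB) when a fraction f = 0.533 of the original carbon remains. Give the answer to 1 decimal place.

δ₀ = (0.0112400/0.0112372 − 1)×1000 = (1.000249 − 1)×1000 = 0.249 per mil
α − 1 = ε/1000 = -0.0282
f^(α−1) = 0.533^(-0.0282) = 1.017903
δ_res = (0.249 + 1000) × 1.017903 − 1000 = 1018.156 − 1000 = 18.16 per mil

18.2 per mil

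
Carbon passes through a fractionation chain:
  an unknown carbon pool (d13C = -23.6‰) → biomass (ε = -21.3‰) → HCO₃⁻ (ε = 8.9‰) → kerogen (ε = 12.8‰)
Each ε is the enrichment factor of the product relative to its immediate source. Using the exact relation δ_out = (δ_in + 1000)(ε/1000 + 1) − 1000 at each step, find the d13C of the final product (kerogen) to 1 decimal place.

step 1: δ = (-23.60 + 1000)·(-21.3/1000 + 1) − 1000 = -44.40‰
step 2: δ = (-44.40 + 1000)·(8.9/1000 + 1) − 1000 = -35.89‰
step 3: δ = (-35.89 + 1000)·(12.8/1000 + 1) − 1000 = -23.55‰

-23.6‰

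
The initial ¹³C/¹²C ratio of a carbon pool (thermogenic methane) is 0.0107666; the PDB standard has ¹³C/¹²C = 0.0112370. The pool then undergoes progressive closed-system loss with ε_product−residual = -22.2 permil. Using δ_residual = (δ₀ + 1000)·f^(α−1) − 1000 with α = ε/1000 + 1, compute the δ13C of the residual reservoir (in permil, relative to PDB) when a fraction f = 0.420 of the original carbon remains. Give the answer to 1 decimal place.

-23.2 permil

δ₀ = (0.0107666/0.0112370 − 1)×1000 = (0.958138 − 1)×1000 = -41.862 permil
α − 1 = ε/1000 = -0.0222
f^(α−1) = 0.420^(-0.0222) = 1.019445
δ_res = (-41.862 + 1000) × 1.019445 − 1000 = 976.769 − 1000 = -23.23 permil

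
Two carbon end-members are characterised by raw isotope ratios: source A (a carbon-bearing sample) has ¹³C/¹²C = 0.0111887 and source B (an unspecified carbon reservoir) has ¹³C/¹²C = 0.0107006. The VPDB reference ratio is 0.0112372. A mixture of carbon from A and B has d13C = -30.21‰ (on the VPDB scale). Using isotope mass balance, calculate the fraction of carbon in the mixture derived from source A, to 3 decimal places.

0.404

δ_A = (0.0111887/0.0112372 − 1)×1000 = (0.995684 − 1)×1000 = -4.316‰
δ_B = (0.0107006/0.0112372 − 1)×1000 = (0.952248 − 1)×1000 = -47.752‰
f_A = (δ_mix − δ_B)/(δ_A − δ_B) = (-30.21 − (-47.752))/(-4.316 − (-47.752))
f_A = 17.542 / 43.436 = 0.4039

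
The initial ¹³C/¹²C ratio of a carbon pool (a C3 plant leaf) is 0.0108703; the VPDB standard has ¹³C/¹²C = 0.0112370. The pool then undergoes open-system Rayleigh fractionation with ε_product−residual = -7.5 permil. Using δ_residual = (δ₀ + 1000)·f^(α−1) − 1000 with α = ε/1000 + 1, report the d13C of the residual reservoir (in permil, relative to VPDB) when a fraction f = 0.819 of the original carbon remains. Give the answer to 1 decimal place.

-31.2 permil

δ₀ = (0.0108703/0.0112370 − 1)×1000 = (0.967367 − 1)×1000 = -32.633 permil
α − 1 = ε/1000 = -0.0075
f^(α−1) = 0.819^(-0.0075) = 1.001499
δ_res = (-32.633 + 1000) × 1.001499 − 1000 = 968.816 − 1000 = -31.18 permil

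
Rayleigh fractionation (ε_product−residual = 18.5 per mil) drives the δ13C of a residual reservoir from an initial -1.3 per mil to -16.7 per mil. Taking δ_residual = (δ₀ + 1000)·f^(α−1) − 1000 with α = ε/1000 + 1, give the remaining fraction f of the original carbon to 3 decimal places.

α − 1 = ε/1000 = 0.0185
(δ_res + 1000)/(δ₀ + 1000) = (-16.7 + 1000)/(-1.3 + 1000) = 983.3/998.7 = 0.984580
f = 0.984580^(1/0.0185) = exp(ln(0.984580)/0.0185) = exp(-0.01554/0.0185)
f = exp(-0.8400) = 0.4317

0.432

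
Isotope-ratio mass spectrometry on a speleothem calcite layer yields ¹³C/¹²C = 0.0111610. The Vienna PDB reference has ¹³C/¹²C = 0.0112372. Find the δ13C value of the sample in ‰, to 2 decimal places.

-6.78‰

δ13C = (R_sample / R_standard − 1) × 1000
R_sample / R_standard = 0.0111610 / 0.0112372 = 0.993219
δ13C = (0.993219 − 1) × 1000 = -6.781‰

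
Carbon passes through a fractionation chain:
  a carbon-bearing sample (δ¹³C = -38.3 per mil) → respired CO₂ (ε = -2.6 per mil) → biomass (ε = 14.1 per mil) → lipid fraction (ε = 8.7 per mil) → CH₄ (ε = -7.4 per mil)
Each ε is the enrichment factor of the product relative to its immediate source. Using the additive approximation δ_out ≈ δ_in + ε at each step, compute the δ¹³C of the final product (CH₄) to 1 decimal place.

step 1: δ ≈ -38.3 + (-2.6) = -40.9 per mil
step 2: δ ≈ -40.9 + (14.1) = -26.8 per mil
step 3: δ ≈ -26.8 + (8.7) = -18.1 per mil
step 4: δ ≈ -18.1 + (-7.4) = -25.5 per mil

-25.5 per mil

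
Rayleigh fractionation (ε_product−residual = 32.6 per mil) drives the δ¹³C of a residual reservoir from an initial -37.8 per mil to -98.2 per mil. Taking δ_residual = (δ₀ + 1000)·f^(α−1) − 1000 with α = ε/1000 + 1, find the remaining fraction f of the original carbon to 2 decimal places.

0.14

α − 1 = ε/1000 = 0.0326
(δ_res + 1000)/(δ₀ + 1000) = (-98.2 + 1000)/(-37.8 + 1000) = 901.8/962.2 = 0.937227
f = 0.937227^(1/0.0326) = exp(ln(0.937227)/0.0326) = exp(-0.06483/0.0326)
f = exp(-1.9886) = 0.1369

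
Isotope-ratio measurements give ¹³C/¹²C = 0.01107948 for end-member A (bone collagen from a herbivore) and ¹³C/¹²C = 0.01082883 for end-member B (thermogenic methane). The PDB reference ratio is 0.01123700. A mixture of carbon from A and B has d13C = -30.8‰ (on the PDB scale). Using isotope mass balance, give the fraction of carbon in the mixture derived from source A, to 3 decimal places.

0.248

δ_A = (0.01107948/0.01123700 − 1)×1000 = (0.985982 − 1)×1000 = -14.018‰
δ_B = (0.01082883/0.01123700 − 1)×1000 = (0.963676 − 1)×1000 = -36.324‰
f_A = (δ_mix − δ_B)/(δ_A − δ_B) = (-30.8 − (-36.324))/(-14.018 − (-36.324))
f_A = 5.524 / 22.306 = 0.2476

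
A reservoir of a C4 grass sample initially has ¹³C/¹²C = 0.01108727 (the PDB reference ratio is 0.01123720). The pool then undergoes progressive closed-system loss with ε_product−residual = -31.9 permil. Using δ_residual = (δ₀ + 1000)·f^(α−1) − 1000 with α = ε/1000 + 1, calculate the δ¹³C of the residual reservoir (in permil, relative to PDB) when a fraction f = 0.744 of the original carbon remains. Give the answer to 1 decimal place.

δ₀ = (0.01108727/0.01123720 − 1)×1000 = (0.986658 − 1)×1000 = -13.342 permil
α − 1 = ε/1000 = -0.0319
f^(α−1) = 0.744^(-0.0319) = 1.009478
δ_res = (-13.342 + 1000) × 1.009478 − 1000 = 996.009 − 1000 = -3.99 permil

-4.0 permil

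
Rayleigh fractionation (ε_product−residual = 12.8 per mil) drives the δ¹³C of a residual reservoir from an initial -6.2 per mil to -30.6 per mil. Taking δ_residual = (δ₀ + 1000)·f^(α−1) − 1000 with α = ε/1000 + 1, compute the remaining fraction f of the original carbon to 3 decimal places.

α − 1 = ε/1000 = 0.0128
(δ_res + 1000)/(δ₀ + 1000) = (-30.6 + 1000)/(-6.2 + 1000) = 969.4/993.8 = 0.975448
f = 0.975448^(1/0.0128) = exp(ln(0.975448)/0.0128) = exp(-0.02486/0.0128)
f = exp(-1.9421) = 0.1434

0.143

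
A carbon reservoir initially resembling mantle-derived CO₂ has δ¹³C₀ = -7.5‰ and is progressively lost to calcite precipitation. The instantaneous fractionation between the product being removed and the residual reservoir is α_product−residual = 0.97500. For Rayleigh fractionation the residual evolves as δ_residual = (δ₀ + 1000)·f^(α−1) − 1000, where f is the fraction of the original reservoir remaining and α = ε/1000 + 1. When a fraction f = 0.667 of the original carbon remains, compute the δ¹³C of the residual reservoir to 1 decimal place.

2.6‰

Rayleigh residual: δ_res = (δ₀ + 1000)·f^(α−1) − 1000
α − 1 = -0.02500
f^(α−1) = 0.667^(-0.02500) = 1.010176
δ_res = (-7.5 + 1000) × 1.010176 − 1000 = 1002.599 − 1000 = 2.60‰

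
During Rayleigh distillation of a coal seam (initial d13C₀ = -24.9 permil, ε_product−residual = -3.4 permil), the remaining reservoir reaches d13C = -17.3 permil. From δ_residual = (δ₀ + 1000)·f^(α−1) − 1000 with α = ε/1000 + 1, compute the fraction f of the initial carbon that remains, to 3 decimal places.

α − 1 = ε/1000 = -0.0034
(δ_res + 1000)/(δ₀ + 1000) = (-17.3 + 1000)/(-24.9 + 1000) = 982.7/975.1 = 1.007794
f = 1.007794^(1/-0.0034) = exp(ln(1.007794)/-0.0034) = exp(0.00776/-0.0034)
f = exp(-2.2835) = 0.1019

0.102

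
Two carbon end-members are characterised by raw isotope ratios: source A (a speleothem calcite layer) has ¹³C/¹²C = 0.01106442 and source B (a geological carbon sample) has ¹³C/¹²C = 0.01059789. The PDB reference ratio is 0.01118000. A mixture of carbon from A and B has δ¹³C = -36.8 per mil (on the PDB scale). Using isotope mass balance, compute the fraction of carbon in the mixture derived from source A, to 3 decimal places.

0.366

δ_A = (0.01106442/0.01118000 − 1)×1000 = (0.989662 − 1)×1000 = -10.338 per mil
δ_B = (0.01059789/0.01118000 − 1)×1000 = (0.947933 − 1)×1000 = -52.067 per mil
f_A = (δ_mix − δ_B)/(δ_A − δ_B) = (-36.8 − (-52.067))/(-10.338 − (-52.067))
f_A = 15.267 / 41.729 = 0.3659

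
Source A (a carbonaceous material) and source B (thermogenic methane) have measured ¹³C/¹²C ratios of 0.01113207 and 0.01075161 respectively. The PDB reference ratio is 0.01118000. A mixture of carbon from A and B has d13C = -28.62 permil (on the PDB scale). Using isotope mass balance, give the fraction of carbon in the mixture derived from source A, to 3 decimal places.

δ_A = (0.01113207/0.01118000 − 1)×1000 = (0.995713 − 1)×1000 = -4.287 permil
δ_B = (0.01075161/0.01118000 − 1)×1000 = (0.961682 − 1)×1000 = -38.318 permil
f_A = (δ_mix − δ_B)/(δ_A − δ_B) = (-28.62 − (-38.318))/(-4.287 − (-38.318))
f_A = 9.698 / 34.030 = 0.2850

0.285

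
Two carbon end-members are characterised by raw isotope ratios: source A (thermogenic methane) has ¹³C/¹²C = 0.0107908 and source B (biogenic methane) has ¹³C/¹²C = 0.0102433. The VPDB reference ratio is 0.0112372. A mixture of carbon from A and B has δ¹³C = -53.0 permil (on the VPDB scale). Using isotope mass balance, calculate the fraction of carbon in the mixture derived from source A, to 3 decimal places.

δ_A = (0.0107908/0.0112372 − 1)×1000 = (0.960275 − 1)×1000 = -39.725 permil
δ_B = (0.0102433/0.0112372 − 1)×1000 = (0.911553 − 1)×1000 = -88.447 permil
f_A = (δ_mix − δ_B)/(δ_A − δ_B) = (-53.0 − (-88.447))/(-39.725 − (-88.447))
f_A = 35.447 / 48.722 = 0.7275

0.728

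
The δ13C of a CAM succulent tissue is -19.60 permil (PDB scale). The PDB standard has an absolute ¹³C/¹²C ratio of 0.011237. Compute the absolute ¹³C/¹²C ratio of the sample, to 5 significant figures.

0.011017

R_sample = R_standard × (δ13C/1000 + 1)
R_sample = 0.011237 × (-19.60/1000 + 1) = 0.011237 × 0.980400
R_sample = 0.0110168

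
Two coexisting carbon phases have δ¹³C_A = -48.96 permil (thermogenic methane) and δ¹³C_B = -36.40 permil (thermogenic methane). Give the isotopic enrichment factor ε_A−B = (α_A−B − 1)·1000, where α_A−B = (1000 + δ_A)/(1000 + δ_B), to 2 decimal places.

-13.03 permil

α_A−B = (1000 + -48.96) / (1000 + -36.40) = 951.04 / 963.60 = 0.986966
ε_A−B = (0.986966 − 1) × 1000 = -13.034 permil
(The approximation ε ≈ δ_A − δ_B would give -12.56 permil.)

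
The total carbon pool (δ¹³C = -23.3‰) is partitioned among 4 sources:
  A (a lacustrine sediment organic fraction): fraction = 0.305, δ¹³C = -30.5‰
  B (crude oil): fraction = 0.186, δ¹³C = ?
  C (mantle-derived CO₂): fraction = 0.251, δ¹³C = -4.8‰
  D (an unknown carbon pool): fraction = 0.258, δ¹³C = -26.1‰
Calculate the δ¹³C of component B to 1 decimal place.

-32.6‰

Isotope mass balance: δ_bulk = Σ fᵢ·δᵢ.
-23.3 = 0.305×(-30.5) + 0.186×δ_B + 0.251×(-4.8) + 0.258×(-26.1)
0.186·δ_B = -23.3 − (-17.241) = -6.059
δ_B = -6.059 / 0.186 = -32.57‰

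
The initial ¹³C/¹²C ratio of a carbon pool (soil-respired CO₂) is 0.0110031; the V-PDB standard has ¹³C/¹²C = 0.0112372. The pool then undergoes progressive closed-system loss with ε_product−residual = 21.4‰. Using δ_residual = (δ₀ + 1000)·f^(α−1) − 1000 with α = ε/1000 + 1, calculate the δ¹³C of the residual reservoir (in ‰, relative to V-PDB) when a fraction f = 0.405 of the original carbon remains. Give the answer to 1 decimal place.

-39.6‰

δ₀ = (0.0110031/0.0112372 − 1)×1000 = (0.979167 − 1)×1000 = -20.833‰
α − 1 = ε/1000 = 0.0214
f^(α−1) = 0.405^(0.0214) = 0.980843
δ_res = (-20.833 + 1000) × 0.980843 − 1000 = 960.410 − 1000 = -39.59‰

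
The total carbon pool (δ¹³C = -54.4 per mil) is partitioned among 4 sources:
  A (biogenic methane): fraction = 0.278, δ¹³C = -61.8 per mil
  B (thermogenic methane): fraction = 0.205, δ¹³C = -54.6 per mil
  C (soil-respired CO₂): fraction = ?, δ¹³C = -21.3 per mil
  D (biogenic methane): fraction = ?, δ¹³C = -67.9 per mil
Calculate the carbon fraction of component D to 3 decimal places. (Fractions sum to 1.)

0.322

Let f_D and f_C be the unknown fractions; fractions sum to 1 so f_D + f_C = 0.517.
Mass balance: Σ fᵢ·δᵢ = δ_bulk ⇒ f_D·(-67.9) + f_C·(-21.3) = -54.4 − (-28.373) = -26.027
Substitute f_C = 0.517 − f_D:
f_D·(-67.9 − -21.3) = -26.027 − 0.517×(-21.3) = -15.014
f_D = -15.014 / -46.6 = 0.3222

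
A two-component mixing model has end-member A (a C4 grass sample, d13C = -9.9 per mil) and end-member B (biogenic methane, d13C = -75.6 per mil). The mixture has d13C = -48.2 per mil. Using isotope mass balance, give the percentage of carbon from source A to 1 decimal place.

41.7%

δ_mix = f_A·δ_A + (1 − f_A)·δ_B  ⇒  f_A = (δ_mix − δ_B)/(δ_A − δ_B)
f_A = (-48.2 − (-75.6)) / (-9.9 − (-75.6))
f_A = 27.4 / 65.7 = 0.4170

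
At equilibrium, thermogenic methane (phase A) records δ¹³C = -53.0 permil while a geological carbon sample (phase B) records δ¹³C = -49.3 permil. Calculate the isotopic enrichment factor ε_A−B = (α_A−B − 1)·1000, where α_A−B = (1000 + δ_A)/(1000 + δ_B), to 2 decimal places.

-3.89 permil

α_A−B = (1000 + -53.0) / (1000 + -49.3) = 947.0 / 950.7 = 0.996108
ε_A−B = (0.996108 − 1) × 1000 = -3.892 permil
(The approximation ε ≈ δ_A − δ_B would give -3.7 permil.)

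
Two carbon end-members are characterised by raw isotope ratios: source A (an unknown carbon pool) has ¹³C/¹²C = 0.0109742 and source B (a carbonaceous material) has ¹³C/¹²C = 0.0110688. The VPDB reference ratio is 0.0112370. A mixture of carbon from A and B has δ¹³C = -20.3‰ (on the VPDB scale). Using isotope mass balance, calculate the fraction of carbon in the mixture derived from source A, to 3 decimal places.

0.633

δ_A = (0.0109742/0.0112370 − 1)×1000 = (0.976613 − 1)×1000 = -23.387‰
δ_B = (0.0110688/0.0112370 − 1)×1000 = (0.985032 − 1)×1000 = -14.968‰
f_A = (δ_mix − δ_B)/(δ_A − δ_B) = (-20.3 − (-14.968))/(-23.387 − (-14.968))
f_A = -5.332 / -8.419 = 0.6333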